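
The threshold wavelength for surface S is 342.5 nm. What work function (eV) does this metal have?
3.62 eV

At the threshold wavelength, photon energy equals work function:
φ = hc/λ₀

Calculating:
φ = (6.626×10⁻³⁴ J·s)(3×10⁸ m/s) / (342.5×10⁻⁹ m)
φ = 3.62 eV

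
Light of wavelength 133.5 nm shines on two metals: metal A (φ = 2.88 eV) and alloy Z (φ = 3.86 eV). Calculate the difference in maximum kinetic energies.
0.9800 eV

Using KE_max = hc/λ - φ for each metal:

Photon energy: E = hc/λ = 9.2872 eV

For metal A (φ₁ = 2.88 eV):
KE₁ = E - φ₁ = 9.2872 - 2.88 = 6.4072 eV

For alloy Z (φ₂ = 3.86 eV):
KE₂ = E - φ₂ = 9.2872 - 3.86 = 5.4272 eV

Difference:
ΔKE = KE₁ - KE₂ = 6.4072 - 5.4272 = 0.9800 eV

Note: The difference equals the difference in work functions: 3.86 - 2.88 = 0.98 eV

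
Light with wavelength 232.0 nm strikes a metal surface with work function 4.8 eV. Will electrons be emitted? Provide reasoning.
Yes

For photoemission, the photon energy must exceed the work function.

Photon energy: E = hc/λ = 5.3441 eV
Work function: φ = 4.8 eV

Since E_photon (5.3441 eV) > φ (4.8 eV), photoemission WILL occur.
The threshold wavelength is λ₀ = hc/φ = 258.3 nm.
Since 232.0 nm < 258.3 nm, the light has sufficient energy.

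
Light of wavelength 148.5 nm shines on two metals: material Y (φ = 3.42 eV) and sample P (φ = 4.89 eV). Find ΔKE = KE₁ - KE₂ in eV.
1.4700 eV

Using KE_max = hc/λ - φ for each metal:

Photon energy: E = hc/λ = 8.3491 eV

For material Y (φ₁ = 3.42 eV):
KE₁ = E - φ₁ = 8.3491 - 3.42 = 4.9291 eV

For sample P (φ₂ = 4.89 eV):
KE₂ = E - φ₂ = 8.3491 - 4.89 = 3.4591 eV

Difference:
ΔKE = KE₁ - KE₂ = 4.9291 - 3.4591 = 1.4700 eV

Note: The difference equals the difference in work functions: 4.89 - 3.42 = 1.47 eV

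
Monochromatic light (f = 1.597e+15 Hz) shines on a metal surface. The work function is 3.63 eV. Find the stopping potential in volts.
2.9747 V

The stopping potential V_s satisfies: eV_s = KE_max

First, find KE_max using Einstein's equation:
E_photon = hf = (6.626×10⁻³⁴ J·s)(1.597e+15 Hz) = 6.6047 eV
KE_max = E_photon - φ = 6.6047 - 3.63 = 2.9747 eV

Since eV_s = KE_max:
V_s = KE_max/e = 2.9747 V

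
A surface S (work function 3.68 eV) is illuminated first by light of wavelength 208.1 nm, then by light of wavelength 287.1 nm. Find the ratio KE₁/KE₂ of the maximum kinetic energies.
3.5676

Using Einstein's equation: KE_max = hc/λ - φ

For λ₁ = 208.1 nm:
E₁ = hc/λ₁ = 5.9579 eV
KE₁ = E₁ - φ = 5.9579 - 3.68 = 2.2779 eV

For λ₂ = 287.1 nm:
E₂ = hc/λ₂ = 4.3185 eV
KE₂ = E₂ - φ = 4.3185 - 3.68 = 0.6385 eV

Ratio: KE₁/KE₂ = 2.2779/0.6385 = 3.5676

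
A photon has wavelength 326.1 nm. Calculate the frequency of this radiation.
9.1933e+14 Hz

Using the wave equation: c = fλ

Solving for frequency:
f = c/λ = (3×10⁸ m/s) / (326.1×10⁻⁹ m)
f = 9.1933e+14 Hz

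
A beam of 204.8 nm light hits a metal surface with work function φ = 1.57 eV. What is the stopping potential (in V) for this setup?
4.4839 V

The stopping potential V_s satisfies: eV_s = KE_max

First, find KE_max using Einstein's equation:
E_photon = hc/λ = 6.0539 eV
KE_max = E_photon - φ = 6.0539 - 1.57 = 4.4839 eV

Since eV_s = KE_max:
V_s = KE_max/e = 4.4839 V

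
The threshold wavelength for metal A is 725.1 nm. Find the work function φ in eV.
1.71 eV

At the threshold wavelength, photon energy equals work function:
φ = hc/λ₀

Calculating:
φ = (6.626×10⁻³⁴ J·s)(3×10⁸ m/s) / (725.1×10⁻⁹ m)
φ = 1.71 eV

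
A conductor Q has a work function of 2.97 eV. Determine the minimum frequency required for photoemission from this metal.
7.1814e+14 Hz

The threshold frequency is when the photon energy equals the work function:
hf₀ = φ

Solving for f₀:
f₀ = φ/h = (2.97 eV × 1.602×10⁻¹⁹ J/eV) / (6.626×10⁻³⁴ J·s)
f₀ = 7.1814e+14 Hz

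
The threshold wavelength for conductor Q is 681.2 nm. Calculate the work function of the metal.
1.82 eV

At the threshold wavelength, photon energy equals work function:
φ = hc/λ₀

Calculating:
φ = (6.626×10⁻³⁴ J·s)(3×10⁸ m/s) / (681.2×10⁻⁹ m)
φ = 1.82 eV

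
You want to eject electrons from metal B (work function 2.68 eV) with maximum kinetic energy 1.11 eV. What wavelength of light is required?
327.14 nm

From Einstein's equation: KE_max = hc/λ - φ

Rearranging for λ:
hc/λ = KE_max + φ
λ = hc/(KE_max + φ)

Required photon energy:
E_photon = KE_max + φ = 1.11 + 2.68 = 3.79 eV

Required wavelength:
λ = hc/E_photon = (6.626×10⁻³⁴)(3×10⁸) / (3.79 × 1.602×10⁻¹⁹)
λ = 327.14 nm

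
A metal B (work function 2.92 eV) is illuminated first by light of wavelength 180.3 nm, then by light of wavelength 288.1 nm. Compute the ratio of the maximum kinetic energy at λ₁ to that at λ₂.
2.8598

Using Einstein's equation: KE_max = hc/λ - φ

For λ₁ = 180.3 nm:
E₁ = hc/λ₁ = 6.8766 eV
KE₁ = E₁ - φ = 6.8766 - 2.92 = 3.9566 eV

For λ₂ = 288.1 nm:
E₂ = hc/λ₂ = 4.3035 eV
KE₂ = E₂ - φ = 4.3035 - 2.92 = 1.3835 eV

Ratio: KE₁/KE₂ = 3.9566/1.3835 = 2.8598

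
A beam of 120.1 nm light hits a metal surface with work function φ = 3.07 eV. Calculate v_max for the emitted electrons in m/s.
1.5973e+06 m/s

First, find the maximum kinetic energy:
E_photon = hc/λ = 10.3234 eV
KE_max = E_photon - φ = 10.3234 - 3.07 = 7.2534 eV

Convert to Joules: KE_max = 7.2534 × 1.602×10⁻¹⁹ J = 1.1621e-18 J

Then use KE = ½mv² to find velocity:
v = √(2·KE/m) = √(2 × 1.1621e-18 J / 9.109e-31 kg)
v = 1.5973e+06 m/s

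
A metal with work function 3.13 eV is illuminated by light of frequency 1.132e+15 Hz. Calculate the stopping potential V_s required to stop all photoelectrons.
1.5516 V

The stopping potential V_s satisfies: eV_s = KE_max

First, find KE_max using Einstein's equation:
E_photon = hf = (6.626×10⁻³⁴ J·s)(1.132e+15 Hz) = 4.6816 eV
KE_max = E_photon - φ = 4.6816 - 3.13 = 1.5516 eV

Since eV_s = KE_max:
V_s = KE_max/e = 1.5516 V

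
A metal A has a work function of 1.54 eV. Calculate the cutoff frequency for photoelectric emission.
3.7237e+14 Hz

The threshold frequency is when the photon energy equals the work function:
hf₀ = φ

Solving for f₀:
f₀ = φ/h = (1.54 eV × 1.602×10⁻¹⁹ J/eV) / (6.626×10⁻³⁴ J·s)
f₀ = 3.7237e+14 Hz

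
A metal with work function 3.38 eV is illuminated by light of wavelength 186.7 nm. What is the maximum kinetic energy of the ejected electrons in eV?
3.2608 eV

Using Einstein's photoelectric equation: KE_max = hf - φ = hc/λ - φ

First, calculate the photon energy:
E_photon = hc/λ = (6.626×10⁻³⁴ J·s)(3×10⁸ m/s) / (186.7×10⁻⁹ m)
E_photon = 6.6408 eV

Then, the maximum kinetic energy:
KE_max = E_photon - φ = 6.6408 eV - 3.38 eV = 3.2608 eV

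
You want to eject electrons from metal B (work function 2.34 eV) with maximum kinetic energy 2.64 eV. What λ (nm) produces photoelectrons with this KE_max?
248.96 nm

From Einstein's equation: KE_max = hc/λ - φ

Rearranging for λ:
hc/λ = KE_max + φ
λ = hc/(KE_max + φ)

Required photon energy:
E_photon = KE_max + φ = 2.64 + 2.34 = 4.98 eV

Required wavelength:
λ = hc/E_photon = (6.626×10⁻³⁴)(3×10⁸) / (4.98 × 1.602×10⁻¹⁹)
λ = 248.96 nm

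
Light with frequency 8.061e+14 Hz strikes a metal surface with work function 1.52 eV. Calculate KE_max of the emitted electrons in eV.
1.8138 eV

Using Einstein's photoelectric equation: KE_max = hf - φ

First, calculate the photon energy:
E_photon = hf = (6.626×10⁻³⁴ J·s)(8.061e+14 Hz)
E_photon = 3.3338 eV

Then, the maximum kinetic energy:
KE_max = E_photon - φ = 3.3338 eV - 1.52 eV = 1.8138 eV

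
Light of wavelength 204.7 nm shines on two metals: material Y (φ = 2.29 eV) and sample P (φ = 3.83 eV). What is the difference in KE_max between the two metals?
1.5400 eV

Using KE_max = hc/λ - φ for each metal:

Photon energy: E = hc/λ = 6.0569 eV

For material Y (φ₁ = 2.29 eV):
KE₁ = E - φ₁ = 6.0569 - 2.29 = 3.7669 eV

For sample P (φ₂ = 3.83 eV):
KE₂ = E - φ₂ = 6.0569 - 3.83 = 2.2269 eV

Difference:
ΔKE = KE₁ - KE₂ = 3.7669 - 2.2269 = 1.5400 eV

Note: The difference equals the difference in work functions: 3.83 - 2.29 = 1.54 eV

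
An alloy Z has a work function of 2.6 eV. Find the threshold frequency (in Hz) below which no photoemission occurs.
6.2868e+14 Hz

The threshold frequency is when the photon energy equals the work function:
hf₀ = φ

Solving for f₀:
f₀ = φ/h = (2.6 eV × 1.602×10⁻¹⁹ J/eV) / (6.626×10⁻³⁴ J·s)
f₀ = 6.2868e+14 Hz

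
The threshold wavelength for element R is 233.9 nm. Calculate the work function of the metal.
5.30 eV

At the threshold wavelength, photon energy equals work function:
φ = hc/λ₀

Calculating:
φ = (6.626×10⁻³⁴ J·s)(3×10⁸ m/s) / (233.9×10⁻⁹ m)
φ = 5.30 eV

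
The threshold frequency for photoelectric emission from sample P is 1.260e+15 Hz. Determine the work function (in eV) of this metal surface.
5.21 eV

At the threshold frequency, photon energy equals work function:
φ = hf₀

Calculating:
φ = (6.626×10⁻³⁴ J·s)(1.260e+15 Hz)
φ = 5.21 eV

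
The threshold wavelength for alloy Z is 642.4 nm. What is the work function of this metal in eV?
1.93 eV

At the threshold wavelength, photon energy equals work function:
φ = hc/λ₀

Calculating:
φ = (6.626×10⁻³⁴ J·s)(3×10⁸ m/s) / (642.4×10⁻⁹ m)
φ = 1.93 eV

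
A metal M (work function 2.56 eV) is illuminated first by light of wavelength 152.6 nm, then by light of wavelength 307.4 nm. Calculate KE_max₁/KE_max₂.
3.7770

Using Einstein's equation: KE_max = hc/λ - φ

For λ₁ = 152.6 nm:
E₁ = hc/λ₁ = 8.1248 eV
KE₁ = E₁ - φ = 8.1248 - 2.56 = 5.5648 eV

For λ₂ = 307.4 nm:
E₂ = hc/λ₂ = 4.0333 eV
KE₂ = E₂ - φ = 4.0333 - 2.56 = 1.4733 eV

Ratio: KE₁/KE₂ = 5.5648/1.4733 = 3.7770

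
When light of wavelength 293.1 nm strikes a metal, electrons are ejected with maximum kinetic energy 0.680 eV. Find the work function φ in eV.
3.55 eV

From Einstein's photoelectric equation: KE_max = hf - φ = hc/λ - φ

Rearranging for φ:
φ = hc/λ - KE_max

Calculate photon energy:
E_photon = hc/λ = 4.2301 eV

Therefore:
φ = 4.2301 - 0.680 = 3.55 eV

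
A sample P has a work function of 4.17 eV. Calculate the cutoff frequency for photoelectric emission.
1.0083e+15 Hz

The threshold frequency is when the photon energy equals the work function:
hf₀ = φ

Solving for f₀:
f₀ = φ/h = (4.17 eV × 1.602×10⁻¹⁹ J/eV) / (6.626×10⁻³⁴ J·s)
f₀ = 1.0083e+15 Hz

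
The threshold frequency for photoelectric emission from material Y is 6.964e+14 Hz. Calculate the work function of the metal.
2.88 eV

At the threshold frequency, photon energy equals work function:
φ = hf₀

Calculating:
φ = (6.626×10⁻³⁴ J·s)(6.964e+14 Hz)
φ = 2.88 eV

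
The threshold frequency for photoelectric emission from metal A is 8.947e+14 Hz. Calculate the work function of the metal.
3.70 eV

At the threshold frequency, photon energy equals work function:
φ = hf₀

Calculating:
φ = (6.626×10⁻³⁴ J·s)(8.947e+14 Hz)
φ = 3.70 eV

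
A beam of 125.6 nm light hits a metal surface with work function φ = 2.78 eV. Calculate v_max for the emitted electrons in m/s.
1.5794e+06 m/s

First, find the maximum kinetic energy:
E_photon = hc/λ = 9.8714 eV
KE_max = E_photon - φ = 9.8714 - 2.78 = 7.0914 eV

Convert to Joules: KE_max = 7.0914 × 1.602×10⁻¹⁹ J = 1.1362e-18 J

Then use KE = ½mv² to find velocity:
v = √(2·KE/m) = √(2 × 1.1362e-18 J / 9.109e-31 kg)
v = 1.5794e+06 m/s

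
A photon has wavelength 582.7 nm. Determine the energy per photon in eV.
2.1278 eV

Using E = hf = hc/λ:

E = hc/λ = (6.626×10⁻³⁴ J·s)(3×10⁸ m/s) / (582.7×10⁻⁹ m)
E = 2.1278 eV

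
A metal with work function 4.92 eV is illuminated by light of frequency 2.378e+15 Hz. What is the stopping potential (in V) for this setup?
4.9146 V

The stopping potential V_s satisfies: eV_s = KE_max

First, find KE_max using Einstein's equation:
E_photon = hf = (6.626×10⁻³⁴ J·s)(2.378e+15 Hz) = 9.8346 eV
KE_max = E_photon - φ = 9.8346 - 4.92 = 4.9146 eV

Since eV_s = KE_max:
V_s = KE_max/e = 4.9146 V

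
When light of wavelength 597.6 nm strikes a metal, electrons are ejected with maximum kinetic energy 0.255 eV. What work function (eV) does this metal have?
1.82 eV

From Einstein's photoelectric equation: KE_max = hf - φ = hc/λ - φ

Rearranging for φ:
φ = hc/λ - KE_max

Calculate photon energy:
E_photon = hc/λ = 2.0747 eV

Therefore:
φ = 2.0747 - 0.255 = 1.82 eV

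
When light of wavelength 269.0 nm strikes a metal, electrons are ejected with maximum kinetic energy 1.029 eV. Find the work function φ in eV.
3.58 eV

From Einstein's photoelectric equation: KE_max = hf - φ = hc/λ - φ

Rearranging for φ:
φ = hc/λ - KE_max

Calculate photon energy:
E_photon = hc/λ = 4.6091 eV

Therefore:
φ = 4.6091 - 1.029 = 3.58 eV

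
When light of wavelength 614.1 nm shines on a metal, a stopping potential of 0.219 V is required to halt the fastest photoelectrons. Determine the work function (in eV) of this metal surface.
1.80 eV

The stopping potential gives the maximum kinetic energy: KE_max = eV_s = 0.219 eV

From Einstein's photoelectric equation: KE_max = hc/λ - φ
Rearranging: φ = hc/λ - KE_max

Calculate photon energy:
E_photon = hc/λ = (6.626×10⁻³⁴ J·s)(3×10⁸ m/s) / (614.1×10⁻⁹ m) = 2.0190 eV

Therefore:
φ = 2.0190 - 0.219 = 1.80 eV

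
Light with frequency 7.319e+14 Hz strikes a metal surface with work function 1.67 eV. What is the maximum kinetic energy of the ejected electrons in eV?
1.3569 eV

Using Einstein's photoelectric equation: KE_max = hf - φ

First, calculate the photon energy:
E_photon = hf = (6.626×10⁻³⁴ J·s)(7.319e+14 Hz)
E_photon = 3.0269 eV

Then, the maximum kinetic energy:
KE_max = E_photon - φ = 3.0269 eV - 1.67 eV = 1.3569 eV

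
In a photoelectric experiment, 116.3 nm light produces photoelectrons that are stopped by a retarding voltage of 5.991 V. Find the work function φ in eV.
4.67 eV

The stopping potential gives the maximum kinetic energy: KE_max = eV_s = 5.991 eV

From Einstein's photoelectric equation: KE_max = hc/λ - φ
Rearranging: φ = hc/λ - KE_max

Calculate photon energy:
E_photon = hc/λ = (6.626×10⁻³⁴ J·s)(3×10⁸ m/s) / (116.3×10⁻⁹ m) = 10.6607 eV

Therefore:
φ = 10.6607 - 5.991 = 4.67 eV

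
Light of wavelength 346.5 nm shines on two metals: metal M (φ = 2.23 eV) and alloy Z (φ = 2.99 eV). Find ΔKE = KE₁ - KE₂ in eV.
0.7600 eV

Using KE_max = hc/λ - φ for each metal:

Photon energy: E = hc/λ = 3.5782 eV

For metal M (φ₁ = 2.23 eV):
KE₁ = E - φ₁ = 3.5782 - 2.23 = 1.3482 eV

For alloy Z (φ₂ = 2.99 eV):
KE₂ = E - φ₂ = 3.5782 - 2.99 = 0.5882 eV

Difference:
ΔKE = KE₁ - KE₂ = 1.3482 - 0.5882 = 0.7600 eV

Note: The difference equals the difference in work functions: 2.99 - 2.23 = 0.76 eV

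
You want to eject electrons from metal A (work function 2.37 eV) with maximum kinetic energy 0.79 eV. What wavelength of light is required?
392.36 nm

From Einstein's equation: KE_max = hc/λ - φ

Rearranging for λ:
hc/λ = KE_max + φ
λ = hc/(KE_max + φ)

Required photon energy:
E_photon = KE_max + φ = 0.79 + 2.37 = 3.16 eV

Required wavelength:
λ = hc/E_photon = (6.626×10⁻³⁴)(3×10⁸) / (3.16 × 1.602×10⁻¹⁹)
λ = 392.36 nm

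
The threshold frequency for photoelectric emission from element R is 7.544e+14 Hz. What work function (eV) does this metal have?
3.12 eV

At the threshold frequency, photon energy equals work function:
φ = hf₀

Calculating:
φ = (6.626×10⁻³⁴ J·s)(7.544e+14 Hz)
φ = 3.12 eV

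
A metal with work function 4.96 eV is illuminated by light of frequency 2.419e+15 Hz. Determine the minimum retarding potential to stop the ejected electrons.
5.0442 V

The stopping potential V_s satisfies: eV_s = KE_max

First, find KE_max using Einstein's equation:
E_photon = hf = (6.626×10⁻³⁴ J·s)(2.419e+15 Hz) = 10.0042 eV
KE_max = E_photon - φ = 10.0042 - 4.96 = 5.0442 eV

Since eV_s = KE_max:
V_s = KE_max/e = 5.0442 V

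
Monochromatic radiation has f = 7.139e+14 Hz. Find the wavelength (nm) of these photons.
419.94 nm

Using the wave equation: c = fλ

Solving for wavelength:
λ = c/f = (3×10⁸ m/s) / (7.139e+14 Hz)
λ = 419.94 nm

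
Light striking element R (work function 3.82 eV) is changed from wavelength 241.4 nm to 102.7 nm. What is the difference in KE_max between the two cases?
6.9364 eV

Using Einstein's equation: KE_max = hc/λ - φ

For λ₁ = 241.4 nm:
KE₁ = hc/λ₁ - φ = 5.1360 - 3.82 = 1.3160 eV

For λ₂ = 102.7 nm:
KE₂ = hc/λ₂ - φ = 12.0725 - 3.82 = 8.2525 eV

Change in KE:
ΔKE = KE₂ - KE₁ = 8.2525 - 1.3160 = 6.9364 eV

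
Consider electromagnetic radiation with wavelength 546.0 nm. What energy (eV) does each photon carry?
2.2708 eV

Using E = hf = hc/λ:

E = hc/λ = (6.626×10⁻³⁴ J·s)(3×10⁸ m/s) / (546.0×10⁻⁹ m)
E = 2.2708 eV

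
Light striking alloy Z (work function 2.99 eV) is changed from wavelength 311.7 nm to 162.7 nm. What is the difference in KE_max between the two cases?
3.6427 eV

Using Einstein's equation: KE_max = hc/λ - φ

For λ₁ = 311.7 nm:
KE₁ = hc/λ₁ - φ = 3.9777 - 2.99 = 0.9877 eV

For λ₂ = 162.7 nm:
KE₂ = hc/λ₂ - φ = 7.6204 - 2.99 = 4.6304 eV

Change in KE:
ΔKE = KE₂ - KE₁ = 4.6304 - 0.9877 = 3.6427 eV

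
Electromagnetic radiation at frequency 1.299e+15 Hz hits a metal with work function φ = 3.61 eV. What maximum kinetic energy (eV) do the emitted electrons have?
1.7622 eV

Using Einstein's photoelectric equation: KE_max = hf - φ

First, calculate the photon energy:
E_photon = hf = (6.626×10⁻³⁴ J·s)(1.299e+15 Hz)
E_photon = 5.3722 eV

Then, the maximum kinetic energy:
KE_max = E_photon - φ = 5.3722 eV - 3.61 eV = 1.7622 eV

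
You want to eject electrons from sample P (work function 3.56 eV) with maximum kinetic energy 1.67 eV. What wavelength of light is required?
237.06 nm

From Einstein's equation: KE_max = hc/λ - φ

Rearranging for λ:
hc/λ = KE_max + φ
λ = hc/(KE_max + φ)

Required photon energy:
E_photon = KE_max + φ = 1.67 + 3.56 = 5.23 eV

Required wavelength:
λ = hc/E_photon = (6.626×10⁻³⁴)(3×10⁸) / (5.23 × 1.602×10⁻¹⁹)
λ = 237.06 nm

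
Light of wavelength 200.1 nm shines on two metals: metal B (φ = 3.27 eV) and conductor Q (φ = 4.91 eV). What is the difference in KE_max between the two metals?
1.6400 eV

Using KE_max = hc/λ - φ for each metal:

Photon energy: E = hc/λ = 6.1961 eV

For metal B (φ₁ = 3.27 eV):
KE₁ = E - φ₁ = 6.1961 - 3.27 = 2.9261 eV

For conductor Q (φ₂ = 4.91 eV):
KE₂ = E - φ₂ = 6.1961 - 4.91 = 1.2861 eV

Difference:
ΔKE = KE₁ - KE₂ = 2.9261 - 1.2861 = 1.6400 eV

Note: The difference equals the difference in work functions: 4.91 - 3.27 = 1.64 eV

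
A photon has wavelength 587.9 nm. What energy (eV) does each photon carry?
2.1089 eV

Using E = hf = hc/λ:

E = hc/λ = (6.626×10⁻³⁴ J·s)(3×10⁸ m/s) / (587.9×10⁻⁹ m)
E = 2.1089 eV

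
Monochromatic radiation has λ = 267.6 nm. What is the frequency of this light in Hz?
1.1203e+15 Hz

Using the wave equation: c = fλ

Solving for frequency:
f = c/λ = (3×10⁸ m/s) / (267.6×10⁻⁹ m)
f = 1.1203e+15 Hz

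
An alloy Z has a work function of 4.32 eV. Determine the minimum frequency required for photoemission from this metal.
1.0446e+15 Hz

The threshold frequency is when the photon energy equals the work function:
hf₀ = φ

Solving for f₀:
f₀ = φ/h = (4.32 eV × 1.602×10⁻¹⁹ J/eV) / (6.626×10⁻³⁴ J·s)
f₀ = 1.0446e+15 Hz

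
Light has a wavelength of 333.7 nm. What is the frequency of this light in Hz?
8.9839e+14 Hz

Using the wave equation: c = fλ

Solving for frequency:
f = c/λ = (3×10⁸ m/s) / (333.7×10⁻⁹ m)
f = 8.9839e+14 Hz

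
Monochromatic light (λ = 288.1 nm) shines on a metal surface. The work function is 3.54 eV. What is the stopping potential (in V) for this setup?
0.7635 V

The stopping potential V_s satisfies: eV_s = KE_max

First, find KE_max using Einstein's equation:
E_photon = hc/λ = 4.3035 eV
KE_max = E_photon - φ = 4.3035 - 3.54 = 0.7635 eV

Since eV_s = KE_max:
V_s = KE_max/e = 0.7635 V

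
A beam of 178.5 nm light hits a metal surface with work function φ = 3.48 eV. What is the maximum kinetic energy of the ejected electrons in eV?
3.4659 eV

Using Einstein's photoelectric equation: KE_max = hf - φ = hc/λ - φ

First, calculate the photon energy:
E_photon = hc/λ = (6.626×10⁻³⁴ J·s)(3×10⁸ m/s) / (178.5×10⁻⁹ m)
E_photon = 6.9459 eV

Then, the maximum kinetic energy:
KE_max = E_photon - φ = 6.9459 eV - 3.48 eV = 3.4659 eV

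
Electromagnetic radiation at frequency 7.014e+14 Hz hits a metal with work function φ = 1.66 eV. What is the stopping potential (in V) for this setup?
1.2408 V

The stopping potential V_s satisfies: eV_s = KE_max

First, find KE_max using Einstein's equation:
E_photon = hf = (6.626×10⁻³⁴ J·s)(7.014e+14 Hz) = 2.9008 eV
KE_max = E_photon - φ = 2.9008 - 1.66 = 1.2408 eV

Since eV_s = KE_max:
V_s = KE_max/e = 1.2408 V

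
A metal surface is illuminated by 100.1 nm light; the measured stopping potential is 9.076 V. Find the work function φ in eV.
3.31 eV

The stopping potential gives the maximum kinetic energy: KE_max = eV_s = 9.076 eV

From Einstein's photoelectric equation: KE_max = hc/λ - φ
Rearranging: φ = hc/λ - KE_max

Calculate photon energy:
E_photon = hc/λ = (6.626×10⁻³⁴ J·s)(3×10⁸ m/s) / (100.1×10⁻⁹ m) = 12.3860 eV

Therefore:
φ = 12.3860 - 9.076 = 3.31 eV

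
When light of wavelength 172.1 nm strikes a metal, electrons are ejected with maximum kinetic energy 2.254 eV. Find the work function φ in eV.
4.95 eV

From Einstein's photoelectric equation: KE_max = hf - φ = hc/λ - φ

Rearranging for φ:
φ = hc/λ - KE_max

Calculate photon energy:
E_photon = hc/λ = 7.2042 eV

Therefore:
φ = 7.2042 - 2.254 = 4.95 eV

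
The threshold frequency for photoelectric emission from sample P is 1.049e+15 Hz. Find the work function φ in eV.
4.34 eV

At the threshold frequency, photon energy equals work function:
φ = hf₀

Calculating:
φ = (6.626×10⁻³⁴ J·s)(1.049e+15 Hz)
φ = 4.34 eV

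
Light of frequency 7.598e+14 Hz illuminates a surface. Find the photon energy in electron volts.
3.1423 eV

Using E = hf:

E = hf = (6.626×10⁻³⁴ J·s)(7.598e+14 Hz)
E = 3.1423 eV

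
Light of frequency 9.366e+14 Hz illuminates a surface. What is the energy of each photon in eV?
3.8735 eV

Using E = hf:

E = hf = (6.626×10⁻³⁴ J·s)(9.366e+14 Hz)
E = 3.8735 eV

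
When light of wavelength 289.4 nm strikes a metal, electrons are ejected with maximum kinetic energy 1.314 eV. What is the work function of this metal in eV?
2.97 eV

From Einstein's photoelectric equation: KE_max = hf - φ = hc/λ - φ

Rearranging for φ:
φ = hc/λ - KE_max

Calculate photon energy:
E_photon = hc/λ = 4.2842 eV

Therefore:
φ = 4.2842 - 1.314 = 2.97 eV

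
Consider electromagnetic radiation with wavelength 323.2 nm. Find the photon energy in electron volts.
3.8361 eV

Using E = hf = hc/λ:

E = hc/λ = (6.626×10⁻³⁴ J·s)(3×10⁸ m/s) / (323.2×10⁻⁹ m)
E = 3.8361 eV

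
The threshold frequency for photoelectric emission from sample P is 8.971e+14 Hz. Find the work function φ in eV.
3.71 eV

At the threshold frequency, photon energy equals work function:
φ = hf₀

Calculating:
φ = (6.626×10⁻³⁴ J·s)(8.971e+14 Hz)
φ = 3.71 eV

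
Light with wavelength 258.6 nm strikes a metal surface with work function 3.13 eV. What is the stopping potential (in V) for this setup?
1.6644 V

The stopping potential V_s satisfies: eV_s = KE_max

First, find KE_max using Einstein's equation:
E_photon = hc/λ = 4.7944 eV
KE_max = E_photon - φ = 4.7944 - 3.13 = 1.6644 eV

Since eV_s = KE_max:
V_s = KE_max/e = 1.6644 V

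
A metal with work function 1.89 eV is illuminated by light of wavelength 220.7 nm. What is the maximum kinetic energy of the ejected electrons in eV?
3.7278 eV

Using Einstein's photoelectric equation: KE_max = hf - φ = hc/λ - φ

First, calculate the photon energy:
E_photon = hc/λ = (6.626×10⁻³⁴ J·s)(3×10⁸ m/s) / (220.7×10⁻⁹ m)
E_photon = 5.6178 eV

Then, the maximum kinetic energy:
KE_max = E_photon - φ = 5.6178 eV - 1.89 eV = 3.7278 eV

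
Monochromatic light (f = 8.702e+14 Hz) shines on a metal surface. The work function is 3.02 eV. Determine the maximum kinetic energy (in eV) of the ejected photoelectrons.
0.5789 eV

Using Einstein's photoelectric equation: KE_max = hf - φ

First, calculate the photon energy:
E_photon = hf = (6.626×10⁻³⁴ J·s)(8.702e+14 Hz)
E_photon = 3.5989 eV

Then, the maximum kinetic energy:
KE_max = E_photon - φ = 3.5989 eV - 3.02 eV = 0.5789 eV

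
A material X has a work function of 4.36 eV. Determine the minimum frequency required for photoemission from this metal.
1.0542e+15 Hz

The threshold frequency is when the photon energy equals the work function:
hf₀ = φ

Solving for f₀:
f₀ = φ/h = (4.36 eV × 1.602×10⁻¹⁹ J/eV) / (6.626×10⁻³⁴ J·s)
f₀ = 1.0542e+15 Hz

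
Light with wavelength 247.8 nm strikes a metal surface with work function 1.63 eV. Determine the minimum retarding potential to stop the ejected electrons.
3.3734 V

The stopping potential V_s satisfies: eV_s = KE_max

First, find KE_max using Einstein's equation:
E_photon = hc/λ = 5.0034 eV
KE_max = E_photon - φ = 5.0034 - 1.63 = 3.3734 eV

Since eV_s = KE_max:
V_s = KE_max/e = 3.3734 V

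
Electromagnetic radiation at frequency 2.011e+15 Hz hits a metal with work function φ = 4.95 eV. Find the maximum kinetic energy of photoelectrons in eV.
3.3668 eV

Using Einstein's photoelectric equation: KE_max = hf - φ

First, calculate the photon energy:
E_photon = hf = (6.626×10⁻³⁴ J·s)(2.011e+15 Hz)
E_photon = 8.3168 eV

Then, the maximum kinetic energy:
KE_max = E_photon - φ = 8.3168 eV - 4.95 eV = 3.3668 eV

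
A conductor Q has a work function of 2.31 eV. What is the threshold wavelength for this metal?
536.73 nm

The threshold wavelength is when the photon energy equals the work function:
hc/λ₀ = φ

Solving for λ₀:
λ₀ = hc/φ = (6.626×10⁻³⁴ J·s)(3×10⁸ m/s) / (2.31 eV × 1.602×10⁻¹⁹ J/eV)
λ₀ = 536.73 nm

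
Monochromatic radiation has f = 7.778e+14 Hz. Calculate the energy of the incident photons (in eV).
3.2167 eV

Using E = hf:

E = hf = (6.626×10⁻³⁴ J·s)(7.778e+14 Hz)
E = 3.2167 eV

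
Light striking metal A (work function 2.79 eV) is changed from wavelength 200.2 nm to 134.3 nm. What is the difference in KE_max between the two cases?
3.0389 eV

Using Einstein's equation: KE_max = hc/λ - φ

For λ₁ = 200.2 nm:
KE₁ = hc/λ₁ - φ = 6.1930 - 2.79 = 3.4030 eV

For λ₂ = 134.3 nm:
KE₂ = hc/λ₂ - φ = 9.2319 - 2.79 = 6.4419 eV

Change in KE:
ΔKE = KE₂ - KE₁ = 6.4419 - 3.4030 = 3.0389 eV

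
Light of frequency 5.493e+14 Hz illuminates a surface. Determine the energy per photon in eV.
2.2717 eV

Using E = hf:

E = hf = (6.626×10⁻³⁴ J·s)(5.493e+14 Hz)
E = 2.2717 eV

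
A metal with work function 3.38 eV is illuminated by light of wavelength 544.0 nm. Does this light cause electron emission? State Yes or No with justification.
No

For photoemission, the photon energy must exceed the work function.

Photon energy: E = hc/λ = 2.2791 eV
Work function: φ = 3.38 eV

Since E_photon (2.2791 eV) < φ (3.38 eV), photoemission will NOT occur.
The threshold wavelength is λ₀ = hc/φ = 366.8 nm.
Since 544.0 nm > 366.8 nm, the photons lack sufficient energy.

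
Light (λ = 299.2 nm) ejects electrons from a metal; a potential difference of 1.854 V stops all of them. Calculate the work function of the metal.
2.29 eV

The stopping potential gives the maximum kinetic energy: KE_max = eV_s = 1.854 eV

From Einstein's photoelectric equation: KE_max = hc/λ - φ
Rearranging: φ = hc/λ - KE_max

Calculate photon energy:
E_photon = hc/λ = (6.626×10⁻³⁴ J·s)(3×10⁸ m/s) / (299.2×10⁻⁹ m) = 4.1439 eV

Therefore:
φ = 4.1439 - 1.854 = 2.29 eV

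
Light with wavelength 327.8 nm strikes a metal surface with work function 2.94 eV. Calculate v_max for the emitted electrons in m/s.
5.4433e+05 m/s

First, find the maximum kinetic energy:
E_photon = hc/λ = 3.7823 eV
KE_max = E_photon - φ = 3.7823 - 2.94 = 0.8423 eV

Convert to Joules: KE_max = 0.8423 × 1.602×10⁻¹⁹ J = 1.3495e-19 J

Then use KE = ½mv² to find velocity:
v = √(2·KE/m) = √(2 × 1.3495e-19 J / 9.109e-31 kg)
v = 5.4433e+05 m/s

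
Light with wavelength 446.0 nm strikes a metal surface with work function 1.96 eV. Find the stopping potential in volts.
0.8199 V

The stopping potential V_s satisfies: eV_s = KE_max

First, find KE_max using Einstein's equation:
E_photon = hc/λ = 2.7799 eV
KE_max = E_photon - φ = 2.7799 - 1.96 = 0.8199 eV

Since eV_s = KE_max:
V_s = KE_max/e = 0.8199 V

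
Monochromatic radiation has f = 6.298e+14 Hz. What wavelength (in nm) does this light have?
476.01 nm

Using the wave equation: c = fλ

Solving for wavelength:
λ = c/f = (3×10⁸ m/s) / (6.298e+14 Hz)
λ = 476.01 nm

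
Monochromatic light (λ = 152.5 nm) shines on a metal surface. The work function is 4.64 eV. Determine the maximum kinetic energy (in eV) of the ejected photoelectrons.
3.4901 eV

Using Einstein's photoelectric equation: KE_max = hf - φ = hc/λ - φ

First, calculate the photon energy:
E_photon = hc/λ = (6.626×10⁻³⁴ J·s)(3×10⁸ m/s) / (152.5×10⁻⁹ m)
E_photon = 8.1301 eV

Then, the maximum kinetic energy:
KE_max = E_photon - φ = 8.1301 eV - 4.64 eV = 3.4901 eV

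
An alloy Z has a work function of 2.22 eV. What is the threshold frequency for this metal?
5.3679e+14 Hz

The threshold frequency is when the photon energy equals the work function:
hf₀ = φ

Solving for f₀:
f₀ = φ/h = (2.22 eV × 1.602×10⁻¹⁹ J/eV) / (6.626×10⁻³⁴ J·s)
f₀ = 5.3679e+14 Hz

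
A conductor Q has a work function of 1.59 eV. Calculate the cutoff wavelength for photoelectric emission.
779.77 nm

The threshold wavelength is when the photon energy equals the work function:
hc/λ₀ = φ

Solving for λ₀:
λ₀ = hc/φ = (6.626×10⁻³⁴ J·s)(3×10⁸ m/s) / (1.59 eV × 1.602×10⁻¹⁹ J/eV)
λ₀ = 779.77 nm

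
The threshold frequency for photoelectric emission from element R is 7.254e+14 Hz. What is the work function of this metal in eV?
3.00 eV

At the threshold frequency, photon energy equals work function:
φ = hf₀

Calculating:
φ = (6.626×10⁻³⁴ J·s)(7.254e+14 Hz)
φ = 3.00 eV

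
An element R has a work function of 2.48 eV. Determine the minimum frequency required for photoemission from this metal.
5.9966e+14 Hz

The threshold frequency is when the photon energy equals the work function:
hf₀ = φ

Solving for f₀:
f₀ = φ/h = (2.48 eV × 1.602×10⁻¹⁹ J/eV) / (6.626×10⁻³⁴ J·s)
f₀ = 5.9966e+14 Hz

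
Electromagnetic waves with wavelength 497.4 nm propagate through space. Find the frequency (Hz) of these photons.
6.0272e+14 Hz

Using the wave equation: c = fλ

Solving for frequency:
f = c/λ = (3×10⁸ m/s) / (497.4×10⁻⁹ m)
f = 6.0272e+14 Hz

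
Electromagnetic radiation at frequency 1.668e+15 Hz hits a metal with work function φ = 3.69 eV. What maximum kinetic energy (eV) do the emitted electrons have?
3.2083 eV

Using Einstein's photoelectric equation: KE_max = hf - φ

First, calculate the photon energy:
E_photon = hf = (6.626×10⁻³⁴ J·s)(1.668e+15 Hz)
E_photon = 6.8983 eV

Then, the maximum kinetic energy:
KE_max = E_photon - φ = 6.8983 eV - 3.69 eV = 3.2083 eV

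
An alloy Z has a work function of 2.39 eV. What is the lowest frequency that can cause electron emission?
5.7790e+14 Hz

The threshold frequency is when the photon energy equals the work function:
hf₀ = φ

Solving for f₀:
f₀ = φ/h = (2.39 eV × 1.602×10⁻¹⁹ J/eV) / (6.626×10⁻³⁴ J·s)
f₀ = 5.7790e+14 Hz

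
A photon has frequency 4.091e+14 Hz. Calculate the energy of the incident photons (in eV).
1.6919 eV

Using E = hf:

E = hf = (6.626×10⁻³⁴ J·s)(4.091e+14 Hz)
E = 1.6919 eV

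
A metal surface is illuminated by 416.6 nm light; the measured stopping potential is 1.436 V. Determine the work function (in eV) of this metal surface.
1.54 eV

The stopping potential gives the maximum kinetic energy: KE_max = eV_s = 1.436 eV

From Einstein's photoelectric equation: KE_max = hc/λ - φ
Rearranging: φ = hc/λ - KE_max

Calculate photon energy:
E_photon = hc/λ = (6.626×10⁻³⁴ J·s)(3×10⁸ m/s) / (416.6×10⁻⁹ m) = 2.9761 eV

Therefore:
φ = 2.9761 - 1.436 = 1.54 eV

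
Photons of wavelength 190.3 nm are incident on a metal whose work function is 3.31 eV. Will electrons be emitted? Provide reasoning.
Yes

For photoemission, the photon energy must exceed the work function.

Photon energy: E = hc/λ = 6.5152 eV
Work function: φ = 3.31 eV

Since E_photon (6.5152 eV) > φ (3.31 eV), photoemission WILL occur.
The threshold wavelength is λ₀ = hc/φ = 374.6 nm.
Since 190.3 nm < 374.6 nm, the light has sufficient energy.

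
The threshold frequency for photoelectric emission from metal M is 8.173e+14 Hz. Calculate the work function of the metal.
3.38 eV

At the threshold frequency, photon energy equals work function:
φ = hf₀

Calculating:
φ = (6.626×10⁻³⁴ J·s)(8.173e+14 Hz)
φ = 3.38 eV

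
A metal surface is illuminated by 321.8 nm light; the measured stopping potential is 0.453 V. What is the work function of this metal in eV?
3.40 eV

The stopping potential gives the maximum kinetic energy: KE_max = eV_s = 0.453 eV

From Einstein's photoelectric equation: KE_max = hc/λ - φ
Rearranging: φ = hc/λ - KE_max

Calculate photon energy:
E_photon = hc/λ = (6.626×10⁻³⁴ J·s)(3×10⁸ m/s) / (321.8×10⁻⁹ m) = 3.8528 eV

Therefore:
φ = 3.8528 - 0.453 = 3.40 eV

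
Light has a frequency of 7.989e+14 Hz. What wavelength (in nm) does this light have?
375.26 nm

Using the wave equation: c = fλ

Solving for wavelength:
λ = c/f = (3×10⁸ m/s) / (7.989e+14 Hz)
λ = 375.26 nm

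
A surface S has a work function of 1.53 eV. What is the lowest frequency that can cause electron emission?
3.6995e+14 Hz

The threshold frequency is when the photon energy equals the work function:
hf₀ = φ

Solving for f₀:
f₀ = φ/h = (1.53 eV × 1.602×10⁻¹⁹ J/eV) / (6.626×10⁻³⁴ J·s)
f₀ = 3.6995e+14 Hz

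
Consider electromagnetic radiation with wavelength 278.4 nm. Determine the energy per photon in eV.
4.4535 eV

Using E = hf = hc/λ:

E = hc/λ = (6.626×10⁻³⁴ J·s)(3×10⁸ m/s) / (278.4×10⁻⁹ m)
E = 4.4535 eV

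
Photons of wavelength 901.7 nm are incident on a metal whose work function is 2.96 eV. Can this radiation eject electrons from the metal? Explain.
No

For photoemission, the photon energy must exceed the work function.

Photon energy: E = hc/λ = 1.3750 eV
Work function: φ = 2.96 eV

Since E_photon (1.3750 eV) < φ (2.96 eV), photoemission will NOT occur.
The threshold wavelength is λ₀ = hc/φ = 418.9 nm.
Since 901.7 nm > 418.9 nm, the photons lack sufficient energy.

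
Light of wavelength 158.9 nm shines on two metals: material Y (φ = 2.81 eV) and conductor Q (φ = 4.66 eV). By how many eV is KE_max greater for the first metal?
1.8500 eV

Using KE_max = hc/λ - φ for each metal:

Photon energy: E = hc/λ = 7.8027 eV

For material Y (φ₁ = 2.81 eV):
KE₁ = E - φ₁ = 7.8027 - 2.81 = 4.9927 eV

For conductor Q (φ₂ = 4.66 eV):
KE₂ = E - φ₂ = 7.8027 - 4.66 = 3.1427 eV

Difference:
ΔKE = KE₁ - KE₂ = 4.9927 - 3.1427 = 1.8500 eV

Note: The difference equals the difference in work functions: 4.66 - 2.81 = 1.85 eV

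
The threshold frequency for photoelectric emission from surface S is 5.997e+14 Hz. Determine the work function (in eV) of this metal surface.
2.48 eV

At the threshold frequency, photon energy equals work function:
φ = hf₀

Calculating:
φ = (6.626×10⁻³⁴ J·s)(5.997e+14 Hz)
φ = 2.48 eV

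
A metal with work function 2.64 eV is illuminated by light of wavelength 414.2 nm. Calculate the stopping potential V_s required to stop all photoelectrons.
0.3533 V

The stopping potential V_s satisfies: eV_s = KE_max

First, find KE_max using Einstein's equation:
E_photon = hc/λ = 2.9933 eV
KE_max = E_photon - φ = 2.9933 - 2.64 = 0.3533 eV

Since eV_s = KE_max:
V_s = KE_max/e = 0.3533 V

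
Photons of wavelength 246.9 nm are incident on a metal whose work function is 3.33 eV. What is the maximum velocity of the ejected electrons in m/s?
7.7140e+05 m/s

First, find the maximum kinetic energy:
E_photon = hc/λ = 5.0216 eV
KE_max = E_photon - φ = 5.0216 - 3.33 = 1.6916 eV

Convert to Joules: KE_max = 1.6916 × 1.602×10⁻¹⁹ J = 2.7103e-19 J

Then use KE = ½mv² to find velocity:
v = √(2·KE/m) = √(2 × 2.7103e-19 J / 9.109e-31 kg)
v = 7.7140e+05 m/s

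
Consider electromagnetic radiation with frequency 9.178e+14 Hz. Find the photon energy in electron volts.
3.7957 eV

Using E = hf:

E = hf = (6.626×10⁻³⁴ J·s)(9.178e+14 Hz)
E = 3.7957 eV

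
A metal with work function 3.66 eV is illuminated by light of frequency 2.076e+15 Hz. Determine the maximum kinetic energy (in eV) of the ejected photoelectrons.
4.9256 eV

Using Einstein's photoelectric equation: KE_max = hf - φ

First, calculate the photon energy:
E_photon = hf = (6.626×10⁻³⁴ J·s)(2.076e+15 Hz)
E_photon = 8.5856 eV

Then, the maximum kinetic energy:
KE_max = E_photon - φ = 8.5856 eV - 3.66 eV = 4.9256 eV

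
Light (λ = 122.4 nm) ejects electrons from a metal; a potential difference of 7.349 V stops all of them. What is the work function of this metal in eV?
2.78 eV

The stopping potential gives the maximum kinetic energy: KE_max = eV_s = 7.349 eV

From Einstein's photoelectric equation: KE_max = hc/λ - φ
Rearranging: φ = hc/λ - KE_max

Calculate photon energy:
E_photon = hc/λ = (6.626×10⁻³⁴ J·s)(3×10⁸ m/s) / (122.4×10⁻⁹ m) = 10.1294 eV

Therefore:
φ = 10.1294 - 7.349 = 2.78 eV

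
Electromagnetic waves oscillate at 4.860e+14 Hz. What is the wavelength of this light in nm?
616.86 nm

Using the wave equation: c = fλ

Solving for wavelength:
λ = c/f = (3×10⁸ m/s) / (4.860e+14 Hz)
λ = 616.86 nm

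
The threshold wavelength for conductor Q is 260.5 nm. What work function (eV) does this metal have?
4.76 eV

At the threshold wavelength, photon energy equals work function:
φ = hc/λ₀

Calculating:
φ = (6.626×10⁻³⁴ J·s)(3×10⁸ m/s) / (260.5×10⁻⁹ m)
φ = 4.76 eV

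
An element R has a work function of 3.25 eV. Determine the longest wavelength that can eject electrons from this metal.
381.49 nm

The threshold wavelength is when the photon energy equals the work function:
hc/λ₀ = φ

Solving for λ₀:
λ₀ = hc/φ = (6.626×10⁻³⁴ J·s)(3×10⁸ m/s) / (3.25 eV × 1.602×10⁻¹⁹ J/eV)
λ₀ = 381.49 nm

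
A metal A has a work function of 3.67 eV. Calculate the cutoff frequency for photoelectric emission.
8.8740e+14 Hz

The threshold frequency is when the photon energy equals the work function:
hf₀ = φ

Solving for f₀:
f₀ = φ/h = (3.67 eV × 1.602×10⁻¹⁹ J/eV) / (6.626×10⁻³⁴ J·s)
f₀ = 8.8740e+14 Hz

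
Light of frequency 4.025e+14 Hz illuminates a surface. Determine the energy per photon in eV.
1.6646 eV

Using E = hf:

E = hf = (6.626×10⁻³⁴ J·s)(4.025e+14 Hz)
E = 1.6646 eV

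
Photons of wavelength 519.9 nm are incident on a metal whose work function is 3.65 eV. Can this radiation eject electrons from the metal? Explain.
No

For photoemission, the photon energy must exceed the work function.

Photon energy: E = hc/λ = 2.3848 eV
Work function: φ = 3.65 eV

Since E_photon (2.3848 eV) < φ (3.65 eV), photoemission will NOT occur.
The threshold wavelength is λ₀ = hc/φ = 339.7 nm.
Since 519.9 nm > 339.7 nm, the photons lack sufficient energy.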